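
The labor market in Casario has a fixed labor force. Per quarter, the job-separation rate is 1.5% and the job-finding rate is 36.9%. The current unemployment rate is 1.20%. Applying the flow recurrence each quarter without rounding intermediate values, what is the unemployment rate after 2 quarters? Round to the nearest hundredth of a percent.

Unemployment rate after two quarters ≈ 2.88%.

With a fixed labor force, u_{t+1} = u_t + s·(1−u_t) − f·u_t = u_t·(1−s−f) + s.
Here 1−s−f = 0.616 and s = 0.015.
u_1 = 0.012000 × 0.616 + 0.015 = 0.022392.
u_2 = 0.022392 × 0.616 + 0.015 = 0.028793.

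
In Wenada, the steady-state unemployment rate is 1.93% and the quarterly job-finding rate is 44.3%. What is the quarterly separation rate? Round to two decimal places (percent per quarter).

Separation rate ≈ 0.87% per quarter.

From u* = s/(s+f): s = u·f/(1−u).
s = 0.0193 × 44.3 / (1 − 0.0193) = 0.8550 / 0.9807 ≈ 0.87% per quarter.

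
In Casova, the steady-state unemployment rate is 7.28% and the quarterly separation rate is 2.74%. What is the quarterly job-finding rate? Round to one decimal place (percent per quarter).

Job-finding rate ≈ 34.9% per quarter.

From u* = s/(s+f): f = s·(1−u)/u.
f = 2.74 × (1 − 0.0728) / 0.0728 = 2.5405 / 0.0728 ≈ 34.9% per quarter.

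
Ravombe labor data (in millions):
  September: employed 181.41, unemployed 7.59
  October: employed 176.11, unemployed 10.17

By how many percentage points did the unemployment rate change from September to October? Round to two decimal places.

The unemployment rate changed by +1.44 percentage points.

September: labor force = 181.41 + 7.59 = 189.00; u = 7.59/189.00 = 4.02%.
October: labor force = 176.11 + 10.17 = 186.28; u = 10.17/186.28 = 5.46%.
Change = 5.46% − 4.02% = +1.44 pp.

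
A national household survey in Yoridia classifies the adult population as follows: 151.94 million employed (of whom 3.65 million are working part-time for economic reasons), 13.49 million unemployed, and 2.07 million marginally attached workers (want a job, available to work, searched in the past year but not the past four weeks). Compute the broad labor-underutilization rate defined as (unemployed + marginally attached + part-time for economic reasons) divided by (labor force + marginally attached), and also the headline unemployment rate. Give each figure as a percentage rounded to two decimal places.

Broad underutilization rate ≈ 11.47%; headline unemployment rate ≈ 8.15%.

Labor force = 151.94 + 13.49 = 165.43 million.
Numerator = 13.49 + 2.07 + 3.65 = 19.21 million.
Denominator = 165.43 + 2.07 = 167.50 million.
Broad rate = 19.21 / 167.50 = 11.47%.
Headline unemployment rate = 13.49 / 165.43 = 8.15%.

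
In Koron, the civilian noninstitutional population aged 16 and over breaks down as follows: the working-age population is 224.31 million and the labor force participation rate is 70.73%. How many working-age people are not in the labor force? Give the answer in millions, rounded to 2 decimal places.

Share not in the labor force = 1 − 0.7073 = 0.2927.
Not in labor force = 0.2927 × 224.31 ≈ 65.66 million.

About 65.66 million are not in the labor force.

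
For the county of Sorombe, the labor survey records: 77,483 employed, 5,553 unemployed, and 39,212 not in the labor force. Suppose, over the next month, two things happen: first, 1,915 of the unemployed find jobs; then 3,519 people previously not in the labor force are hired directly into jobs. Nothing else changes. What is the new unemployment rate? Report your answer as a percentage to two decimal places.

Initially, labor force = 77,483 + 5,553 = 83,036, so u = 5,553/83,036 = 6.69%.
After the first change, unemployed falls and employed rises by 1,915; labor force unchanged → E = 79,398, U = 3,638, labor force = 83,036.
After the second change, employed and labor force both rise by 3,519; unemployed unchanged → E = 82,917, U = 3,638, labor force = 86,555.
New unemployment rate = 3,638 / 86,555 = 4.20%.

New unemployment rate ≈ 4.20%.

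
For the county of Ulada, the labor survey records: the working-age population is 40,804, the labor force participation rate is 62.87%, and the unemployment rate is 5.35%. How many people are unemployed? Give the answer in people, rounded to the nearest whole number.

Labor force = 0.6287 × 40,804 = 25,653.
Unemployed = 0.0535 × 25,653 ≈ 1,372.

About 1,372 are unemployed.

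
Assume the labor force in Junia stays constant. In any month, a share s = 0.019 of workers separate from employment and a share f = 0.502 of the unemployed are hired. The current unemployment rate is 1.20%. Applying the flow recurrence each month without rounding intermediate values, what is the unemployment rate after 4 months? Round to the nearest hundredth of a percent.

Unemployment rate after four months ≈ 3.52%.

With a fixed labor force, u_{t+1} = u_t + s·(1−u_t) − f·u_t = u_t·(1−s−f) + s.
Here 1−s−f = 0.479 and s = 0.019.
u_1 = 0.012000 × 0.479 + 0.019 = 0.024748.
u_2 = 0.024748 × 0.479 + 0.019 = 0.030854.
u_3 = 0.030854 × 0.479 + 0.019 = 0.033779.
u_4 = 0.033779 × 0.479 + 0.019 = 0.035180.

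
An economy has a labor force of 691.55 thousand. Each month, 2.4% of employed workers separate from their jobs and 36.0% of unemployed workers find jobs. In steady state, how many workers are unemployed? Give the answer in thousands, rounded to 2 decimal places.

About 43.22 thousand are unemployed in steady state.

Steady-state unemployment rate u* = s/(s+f) = 2.4/(2.4+36.0) = 0.062500.
Unemployed = u* × labor force = 0.062500 × 691.55 ≈ 43.22 thousand.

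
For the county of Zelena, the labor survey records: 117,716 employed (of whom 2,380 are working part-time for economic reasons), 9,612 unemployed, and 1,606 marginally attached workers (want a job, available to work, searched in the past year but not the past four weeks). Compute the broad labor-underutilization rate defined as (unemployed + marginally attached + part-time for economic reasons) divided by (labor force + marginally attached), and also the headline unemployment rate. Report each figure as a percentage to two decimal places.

Labor force = 117,716 + 9,612 = 127,328.
Numerator = 9,612 + 1,606 + 2,380 = 13,598.
Denominator = 127,328 + 1,606 = 128,934.
Broad rate = 13,598 / 128,934 = 10.55%.
Headline unemployment rate = 9,612 / 127,328 = 7.55%.

Broad underutilization rate ≈ 10.55%; headline unemployment rate ≈ 7.55%.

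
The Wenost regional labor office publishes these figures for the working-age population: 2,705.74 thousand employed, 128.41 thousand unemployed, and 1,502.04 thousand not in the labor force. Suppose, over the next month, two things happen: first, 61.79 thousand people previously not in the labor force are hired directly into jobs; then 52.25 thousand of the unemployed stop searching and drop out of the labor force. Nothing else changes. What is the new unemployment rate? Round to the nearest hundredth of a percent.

Initially, labor force = 2,705.74 + 128.41 = 2,834.15 thousand, so u = 128.41/2,834.15 = 4.53%.
After the first change, employed and labor force both rise by 61.79; unemployed unchanged → E = 2,767.53, U = 128.41, labor force = 2,895.94 thousand.
After the second change, unemployed and labor force both fall by 52.25 → E = 2,767.53, U = 76.16, labor force = 2,843.69 thousand.
New unemployment rate = 76.16 / 2,843.69 = 2.68%.

New unemployment rate ≈ 2.68%.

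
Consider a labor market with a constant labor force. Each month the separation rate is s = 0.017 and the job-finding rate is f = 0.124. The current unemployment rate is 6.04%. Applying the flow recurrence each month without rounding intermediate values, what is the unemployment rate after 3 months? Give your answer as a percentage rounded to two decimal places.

With a fixed labor force, u_{t+1} = u_t + s·(1−u_t) − f·u_t = u_t·(1−s−f) + s.
Here 1−s−f = 0.859 and s = 0.017.
u_1 = 0.060400 × 0.859 + 0.017 = 0.068884.
u_2 = 0.068884 × 0.859 + 0.017 = 0.076171.
u_3 = 0.076171 × 0.859 + 0.017 = 0.082431.

Unemployment rate after three months ≈ 8.24%.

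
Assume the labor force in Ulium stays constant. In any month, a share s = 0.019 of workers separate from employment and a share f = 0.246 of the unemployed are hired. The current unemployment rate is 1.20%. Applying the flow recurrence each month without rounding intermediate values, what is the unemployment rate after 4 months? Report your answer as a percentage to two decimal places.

With a fixed labor force, u_{t+1} = u_t + s·(1−u_t) − f·u_t = u_t·(1−s−f) + s.
Here 1−s−f = 0.735 and s = 0.019.
u_1 = 0.012000 × 0.735 + 0.019 = 0.027820.
u_2 = 0.027820 × 0.735 + 0.019 = 0.039448.
u_3 = 0.039448 × 0.735 + 0.019 = 0.047994.
u_4 = 0.047994 × 0.735 + 0.019 = 0.054276.

Unemployment rate after four months ≈ 5.43%.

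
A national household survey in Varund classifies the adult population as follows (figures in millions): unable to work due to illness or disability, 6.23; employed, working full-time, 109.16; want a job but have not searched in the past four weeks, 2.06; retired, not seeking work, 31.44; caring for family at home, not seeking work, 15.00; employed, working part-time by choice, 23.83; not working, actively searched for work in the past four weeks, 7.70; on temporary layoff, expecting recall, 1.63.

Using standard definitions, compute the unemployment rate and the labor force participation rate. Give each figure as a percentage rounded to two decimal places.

Employed = 109.16 + 23.83 = 132.99 million.
Unemployed = 7.70 + 1.63 = 9.33 million (jobless and actively searching, or on temporary layoff).
Labor force = 132.99 + 9.33 = 142.32 million.
Not in labor force = 6.23 + 2.06 + 31.44 + 15.00 = 54.73 million (those not working and not actively searching are outside the labor force — including those who want a job but have given up searching).
Civilian working-age population = 142.32 + 54.73 = 197.05 million.
Unemployment rate = 9.33 / 142.32 = 6.56%.
Labor force participation rate = 142.32 / 197.05 = 72.23%.

Unemployment rate ≈ 6.56%; labor force participation rate ≈ 72.23%.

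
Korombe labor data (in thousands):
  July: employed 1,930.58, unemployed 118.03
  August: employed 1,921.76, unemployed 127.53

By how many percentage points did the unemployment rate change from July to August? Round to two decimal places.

The unemployment rate changed by +0.46 percentage points.

July: labor force = 1,930.58 + 118.03 = 2,048.61; u = 118.03/2,048.61 = 5.76%.
August: labor force = 1,921.76 + 127.53 = 2,049.29; u = 127.53/2,049.29 = 6.22%.
Change = 6.22% − 5.76% = +0.46 pp.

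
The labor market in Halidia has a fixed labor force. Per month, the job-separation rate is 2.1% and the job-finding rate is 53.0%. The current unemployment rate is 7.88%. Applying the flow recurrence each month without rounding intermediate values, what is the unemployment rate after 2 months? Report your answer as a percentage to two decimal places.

Unemployment rate after two months ≈ 4.63%.

With a fixed labor force, u_{t+1} = u_t + s·(1−u_t) − f·u_t = u_t·(1−s−f) + s.
Here 1−s−f = 0.449 and s = 0.021.
u_1 = 0.078800 × 0.449 + 0.021 = 0.056381.
u_2 = 0.056381 × 0.449 + 0.021 = 0.046315.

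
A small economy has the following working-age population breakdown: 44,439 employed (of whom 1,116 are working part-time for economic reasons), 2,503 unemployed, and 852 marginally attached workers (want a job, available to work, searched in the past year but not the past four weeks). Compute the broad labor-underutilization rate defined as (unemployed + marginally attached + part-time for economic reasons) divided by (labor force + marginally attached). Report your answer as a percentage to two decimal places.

Labor force = 44,439 + 2,503 = 46,942.
Numerator = 2,503 + 852 + 1,116 = 4,471.
Denominator = 46,942 + 852 = 47,794.
Broad rate = 4,471 / 47,794 = 9.35%.

Broad underutilization rate ≈ 9.35%.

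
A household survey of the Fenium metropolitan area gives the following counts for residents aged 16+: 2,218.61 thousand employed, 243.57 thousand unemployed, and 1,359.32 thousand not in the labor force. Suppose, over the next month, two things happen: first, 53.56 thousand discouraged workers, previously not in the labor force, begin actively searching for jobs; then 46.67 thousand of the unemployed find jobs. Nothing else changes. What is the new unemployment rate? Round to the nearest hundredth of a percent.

Initially, labor force = 2,218.61 + 243.57 = 2,462.18 thousand, so u = 243.57/2,462.18 = 9.89%.
After the first change, unemployed and labor force both rise by 53.56 → E = 2,218.61, U = 297.13, labor force = 2,515.74 thousand.
After the second change, unemployed falls and employed rises by 46.67; labor force unchanged → E = 2,265.28, U = 250.46, labor force = 2,515.74 thousand.
New unemployment rate = 250.46 / 2,515.74 = 9.96%.

New unemployment rate ≈ 9.96%.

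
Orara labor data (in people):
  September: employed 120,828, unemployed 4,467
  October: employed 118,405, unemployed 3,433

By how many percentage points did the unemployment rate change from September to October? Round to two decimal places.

September: labor force = 120,828 + 4,467 = 125,295; u = 4,467/125,295 = 3.57%.
October: labor force = 118,405 + 3,433 = 121,838; u = 3,433/121,838 = 2.82%.
Change = 2.82% − 3.57% = −0.75 pp.

The unemployment rate changed by −0.75 percentage points.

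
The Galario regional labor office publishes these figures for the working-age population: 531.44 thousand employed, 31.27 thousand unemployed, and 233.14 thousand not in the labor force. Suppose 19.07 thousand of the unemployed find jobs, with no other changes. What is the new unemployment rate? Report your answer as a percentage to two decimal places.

New unemployment rate ≈ 2.17%.

Initially, labor force = 531.44 + 31.27 = 562.71 thousand, so u = 31.27/562.71 = 5.56%.
After the change, unemployed falls and employed rises by 19.07; labor force unchanged → E = 550.51, U = 12.20, labor force = 562.71 thousand.
New unemployment rate = 12.20 / 562.71 = 2.17%.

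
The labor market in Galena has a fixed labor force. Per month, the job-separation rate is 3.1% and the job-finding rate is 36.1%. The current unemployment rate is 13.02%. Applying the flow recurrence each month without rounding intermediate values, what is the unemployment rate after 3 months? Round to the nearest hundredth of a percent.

Unemployment rate after three months ≈ 9.06%.

With a fixed labor force, u_{t+1} = u_t + s·(1−u_t) − f·u_t = u_t·(1−s−f) + s.
Here 1−s−f = 0.608 and s = 0.031.
u_1 = 0.130200 × 0.608 + 0.031 = 0.110162.
u_2 = 0.110162 × 0.608 + 0.031 = 0.097978.
u_3 = 0.097978 × 0.608 + 0.031 = 0.090571.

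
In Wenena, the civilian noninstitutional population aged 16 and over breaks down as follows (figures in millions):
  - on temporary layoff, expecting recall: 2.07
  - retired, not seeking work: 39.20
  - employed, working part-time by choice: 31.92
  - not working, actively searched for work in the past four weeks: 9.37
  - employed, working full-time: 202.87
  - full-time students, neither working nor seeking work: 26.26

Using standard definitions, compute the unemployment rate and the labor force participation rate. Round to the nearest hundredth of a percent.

Unemployment rate ≈ 4.65%; labor force participation rate ≈ 79.00%.

Employed = 31.92 + 202.87 = 234.79 million.
Unemployed = 2.07 + 9.37 = 11.44 million (jobless and actively searching, or on temporary layoff).
Labor force = 234.79 + 11.44 = 246.23 million.
Not in labor force = 39.20 + 26.26 = 65.46 million (those not working and not actively searching are outside the labor force).
Civilian working-age population = 246.23 + 65.46 = 311.69 million.
Unemployment rate = 11.44 / 246.23 = 4.65%.
Labor force participation rate = 246.23 / 311.69 = 79.00%.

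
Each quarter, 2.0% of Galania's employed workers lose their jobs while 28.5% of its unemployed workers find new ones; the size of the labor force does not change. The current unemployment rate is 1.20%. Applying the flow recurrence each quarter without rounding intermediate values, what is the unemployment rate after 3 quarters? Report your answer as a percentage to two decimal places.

Unemployment rate after three quarters ≈ 4.76%.

With a fixed labor force, u_{t+1} = u_t + s·(1−u_t) − f·u_t = u_t·(1−s−f) + s.
Here 1−s−f = 0.695 and s = 0.020.
u_1 = 0.012000 × 0.695 + 0.020 = 0.028340.
u_2 = 0.028340 × 0.695 + 0.020 = 0.039696.
u_3 = 0.039696 × 0.695 + 0.020 = 0.047589.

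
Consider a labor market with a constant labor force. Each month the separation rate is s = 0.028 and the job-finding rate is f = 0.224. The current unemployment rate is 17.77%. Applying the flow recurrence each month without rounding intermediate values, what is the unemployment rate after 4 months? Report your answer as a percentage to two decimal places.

Unemployment rate after four months ≈ 13.20%.

With a fixed labor force, u_{t+1} = u_t + s·(1−u_t) − f·u_t = u_t·(1−s−f) + s.
Here 1−s−f = 0.748 and s = 0.028.
u_1 = 0.177700 × 0.748 + 0.028 = 0.160920.
u_2 = 0.160920 × 0.748 + 0.028 = 0.148368.
u_3 = 0.148368 × 0.748 + 0.028 = 0.138979.
u_4 = 0.138979 × 0.748 + 0.028 = 0.131956.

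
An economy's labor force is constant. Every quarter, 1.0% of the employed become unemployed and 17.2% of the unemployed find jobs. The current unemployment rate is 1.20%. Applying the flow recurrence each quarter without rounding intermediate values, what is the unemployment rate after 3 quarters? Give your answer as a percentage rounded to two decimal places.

Unemployment rate after three quarters ≈ 3.14%.

With a fixed labor force, u_{t+1} = u_t + s·(1−u_t) − f·u_t = u_t·(1−s−f) + s.
Here 1−s−f = 0.818 and s = 0.010.
u_1 = 0.012000 × 0.818 + 0.010 = 0.019816.
u_2 = 0.019816 × 0.818 + 0.010 = 0.026209.
u_3 = 0.026209 × 0.818 + 0.010 = 0.031439.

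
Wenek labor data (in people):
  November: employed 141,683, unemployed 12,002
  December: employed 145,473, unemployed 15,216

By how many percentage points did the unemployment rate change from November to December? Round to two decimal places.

The unemployment rate changed by +1.66 percentage points.

November: labor force = 141,683 + 12,002 = 153,685; u = 12,002/153,685 = 7.81%.
December: labor force = 145,473 + 15,216 = 160,689; u = 15,216/160,689 = 9.47%.
Change = 9.47% − 7.81% = +1.66 pp.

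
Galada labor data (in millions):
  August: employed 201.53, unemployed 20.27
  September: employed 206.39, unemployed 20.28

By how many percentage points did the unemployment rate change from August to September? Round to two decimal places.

The unemployment rate changed by −0.19 percentage points.

August: labor force = 201.53 + 20.27 = 221.80; u = 20.27/221.80 = 9.14%.
September: labor force = 206.39 + 20.28 = 226.67; u = 20.28/226.67 = 8.95%.
Change = 8.95% − 9.14% = −0.19 pp.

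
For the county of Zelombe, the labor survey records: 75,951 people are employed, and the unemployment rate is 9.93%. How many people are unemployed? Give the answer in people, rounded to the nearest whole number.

Let U be the number unemployed. The labor force is E + U, and U/(E+U) = 0.0993.
So U = 0.0993 × 75,951 / (1 − 0.0993) = 7541.93 / 0.9007 ≈ 8,373.

About 8,373 are unemployed.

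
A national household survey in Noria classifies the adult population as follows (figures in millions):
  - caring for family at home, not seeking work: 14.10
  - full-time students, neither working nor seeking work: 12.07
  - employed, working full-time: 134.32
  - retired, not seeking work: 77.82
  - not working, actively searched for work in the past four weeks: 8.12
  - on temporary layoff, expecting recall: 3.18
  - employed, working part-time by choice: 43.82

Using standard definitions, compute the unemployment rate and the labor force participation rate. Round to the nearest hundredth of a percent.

Employed = 134.32 + 43.82 = 178.14 million.
Unemployed = 8.12 + 3.18 = 11.30 million (jobless and actively searching, or on temporary layoff).
Labor force = 178.14 + 11.30 = 189.44 million.
Not in labor force = 14.10 + 12.07 + 77.82 = 103.99 million (those not working and not actively searching are outside the labor force).
Civilian working-age population = 189.44 + 103.99 = 293.43 million.
Unemployment rate = 11.30 / 189.44 = 5.96%.
Labor force participation rate = 189.44 / 293.43 = 64.56%.

Unemployment rate ≈ 5.96%; labor force participation rate ≈ 64.56%.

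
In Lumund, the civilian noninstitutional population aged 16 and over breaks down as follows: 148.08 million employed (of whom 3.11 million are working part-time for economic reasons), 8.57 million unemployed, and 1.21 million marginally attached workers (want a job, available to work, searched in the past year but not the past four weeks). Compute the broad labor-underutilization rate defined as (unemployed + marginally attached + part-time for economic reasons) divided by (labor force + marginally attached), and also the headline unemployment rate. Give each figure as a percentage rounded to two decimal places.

Labor force = 148.08 + 8.57 = 156.65 million.
Numerator = 8.57 + 1.21 + 3.11 = 12.89 million.
Denominator = 156.65 + 1.21 = 157.86 million.
Broad rate = 12.89 / 157.86 = 8.17%.
Headline unemployment rate = 8.57 / 156.65 = 5.47%.

Broad underutilization rate ≈ 8.17%; headline unemployment rate ≈ 5.47%.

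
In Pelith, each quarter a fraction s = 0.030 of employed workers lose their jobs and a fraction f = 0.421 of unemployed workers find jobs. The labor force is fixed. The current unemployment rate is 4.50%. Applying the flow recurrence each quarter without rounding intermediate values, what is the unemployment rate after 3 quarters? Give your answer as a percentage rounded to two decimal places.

With a fixed labor force, u_{t+1} = u_t + s·(1−u_t) − f·u_t = u_t·(1−s−f) + s.
Here 1−s−f = 0.549 and s = 0.030.
u_1 = 0.045000 × 0.549 + 0.030 = 0.054705.
u_2 = 0.054705 × 0.549 + 0.030 = 0.060033.
u_3 = 0.060033 × 0.549 + 0.030 = 0.062958.

Unemployment rate after three quarters ≈ 6.30%.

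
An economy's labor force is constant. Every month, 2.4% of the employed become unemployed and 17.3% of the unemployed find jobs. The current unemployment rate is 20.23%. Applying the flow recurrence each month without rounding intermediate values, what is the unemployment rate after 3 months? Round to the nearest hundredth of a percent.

With a fixed labor force, u_{t+1} = u_t + s·(1−u_t) − f·u_t = u_t·(1−s−f) + s.
Here 1−s−f = 0.803 and s = 0.024.
u_1 = 0.202300 × 0.803 + 0.024 = 0.186447.
u_2 = 0.186447 × 0.803 + 0.024 = 0.173717.
u_3 = 0.173717 × 0.803 + 0.024 = 0.163495.

Unemployment rate after three months ≈ 16.35%.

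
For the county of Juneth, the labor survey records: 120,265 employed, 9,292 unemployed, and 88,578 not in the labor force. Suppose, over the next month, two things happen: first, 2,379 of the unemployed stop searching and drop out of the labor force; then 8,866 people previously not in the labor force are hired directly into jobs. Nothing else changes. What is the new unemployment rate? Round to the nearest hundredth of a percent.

Initially, labor force = 120,265 + 9,292 = 129,557, so u = 9,292/129,557 = 7.17%.
After the first change, unemployed and labor force both fall by 2,379 → E = 120,265, U = 6,913, labor force = 127,178.
After the second change, employed and labor force both rise by 8,866; unemployed unchanged → E = 129,131, U = 6,913, labor force = 136,044.
New unemployment rate = 6,913 / 136,044 = 5.08%.

New unemployment rate ≈ 5.08%.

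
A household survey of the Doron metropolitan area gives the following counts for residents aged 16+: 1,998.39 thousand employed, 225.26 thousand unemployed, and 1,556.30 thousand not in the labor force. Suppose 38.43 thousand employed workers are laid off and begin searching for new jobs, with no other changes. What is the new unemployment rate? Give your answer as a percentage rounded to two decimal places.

New unemployment rate ≈ 11.86%.

Initially, labor force = 1,998.39 + 225.26 = 2,223.65 thousand, so u = 225.26/2,223.65 = 10.13%.
After the change, employed falls and unemployed rises by 38.43; labor force unchanged → E = 1,959.96, U = 263.69, labor force = 2,223.65 thousand.
New unemployment rate = 263.69 / 2,223.65 = 11.86%.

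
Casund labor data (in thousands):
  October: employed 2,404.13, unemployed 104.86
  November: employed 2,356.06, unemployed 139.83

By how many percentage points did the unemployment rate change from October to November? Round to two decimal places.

October: labor force = 2,404.13 + 104.86 = 2,508.99; u = 104.86/2,508.99 = 4.18%.
November: labor force = 2,356.06 + 139.83 = 2,495.89; u = 139.83/2,495.89 = 5.60%.
Change = 5.60% − 4.18% = +1.42 pp.

The unemployment rate changed by +1.42 percentage points.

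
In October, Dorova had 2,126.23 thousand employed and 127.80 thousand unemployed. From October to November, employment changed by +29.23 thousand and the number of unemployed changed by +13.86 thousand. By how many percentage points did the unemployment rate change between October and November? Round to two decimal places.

The unemployment rate changed by +0.50 percentage points.

October: labor force = 2,126.23 + 127.80 = 2,254.03; u = 127.80/2,254.03 = 5.67%.
November: labor force = 2,155.46 + 141.66 = 2,297.12; u = 141.66/2,297.12 = 6.17%.
Change = 6.17% − 5.67% = +0.50 pp.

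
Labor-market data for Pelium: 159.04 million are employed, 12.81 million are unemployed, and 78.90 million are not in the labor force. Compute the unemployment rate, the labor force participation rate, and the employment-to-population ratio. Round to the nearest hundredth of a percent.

Unemployment rate ≈ 7.45%; labor force participation rate ≈ 68.53%; employment-population ratio ≈ 63.43%.

Labor force = employed + unemployed = 159.04 + 12.81 = 171.85 million.
Working-age population = 171.85 + 78.90 = 250.75 million.
Unemployment rate = 12.81 / 171.85 = 7.45%.
Labor force participation rate = 171.85 / 250.75 = 68.53%.
Employment-population ratio = 159.04 / 250.75 = 63.43%.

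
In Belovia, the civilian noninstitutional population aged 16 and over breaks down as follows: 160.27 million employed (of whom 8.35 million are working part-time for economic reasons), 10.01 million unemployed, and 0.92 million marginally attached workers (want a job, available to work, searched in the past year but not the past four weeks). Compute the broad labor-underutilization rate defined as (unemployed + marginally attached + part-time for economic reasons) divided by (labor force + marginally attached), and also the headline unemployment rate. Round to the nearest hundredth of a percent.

Labor force = 160.27 + 10.01 = 170.28 million.
Numerator = 10.01 + 0.92 + 8.35 = 19.28 million.
Denominator = 170.28 + 0.92 = 171.20 million.
Broad rate = 19.28 / 171.20 = 11.26%.
Headline unemployment rate = 10.01 / 170.28 = 5.88%.

Broad underutilization rate ≈ 11.26%; headline unemployment rate ≈ 5.88%.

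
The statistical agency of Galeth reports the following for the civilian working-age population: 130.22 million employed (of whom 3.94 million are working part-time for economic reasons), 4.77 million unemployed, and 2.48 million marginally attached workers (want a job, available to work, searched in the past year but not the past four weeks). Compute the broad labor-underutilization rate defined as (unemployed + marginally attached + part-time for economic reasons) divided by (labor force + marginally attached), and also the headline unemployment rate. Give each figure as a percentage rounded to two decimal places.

Labor force = 130.22 + 4.77 = 134.99 million.
Numerator = 4.77 + 2.48 + 3.94 = 11.19 million.
Denominator = 134.99 + 2.48 = 137.47 million.
Broad rate = 11.19 / 137.47 = 8.14%.
Headline unemployment rate = 4.77 / 134.99 = 3.53%.

Broad underutilization rate ≈ 8.14%; headline unemployment rate ≈ 3.53%.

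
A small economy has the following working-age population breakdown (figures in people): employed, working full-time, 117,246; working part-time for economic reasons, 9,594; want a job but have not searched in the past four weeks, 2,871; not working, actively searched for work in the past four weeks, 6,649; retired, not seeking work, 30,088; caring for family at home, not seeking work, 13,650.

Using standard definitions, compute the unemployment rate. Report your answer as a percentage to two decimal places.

Employed = 117,246 + 9,594 = 126,840 (anyone who worked, including part-time for economic reasons, counts as employed).
Unemployed = 6,649.
Labor force = 126,840 + 6,649 = 133,489.
Unemployment rate = 6,649 / 133,489 = 4.98%.

Unemployment rate ≈ 4.98%.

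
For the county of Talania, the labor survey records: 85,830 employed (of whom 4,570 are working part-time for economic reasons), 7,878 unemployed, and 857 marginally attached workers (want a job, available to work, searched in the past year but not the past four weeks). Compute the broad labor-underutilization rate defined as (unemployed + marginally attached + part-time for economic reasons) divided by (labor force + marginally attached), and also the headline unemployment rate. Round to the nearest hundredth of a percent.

Labor force = 85,830 + 7,878 = 93,708.
Numerator = 7,878 + 857 + 4,570 = 13,305.
Denominator = 93,708 + 857 = 94,565.
Broad rate = 13,305 / 94,565 = 14.07%.
Headline unemployment rate = 7,878 / 93,708 = 8.41%.

Broad underutilization rate ≈ 14.07%; headline unemployment rate ≈ 8.41%.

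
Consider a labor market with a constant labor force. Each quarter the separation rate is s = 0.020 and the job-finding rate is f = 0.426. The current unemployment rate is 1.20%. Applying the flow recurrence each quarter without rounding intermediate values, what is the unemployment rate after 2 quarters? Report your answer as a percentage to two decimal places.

With a fixed labor force, u_{t+1} = u_t + s·(1−u_t) − f·u_t = u_t·(1−s−f) + s.
Here 1−s−f = 0.554 and s = 0.020.
u_1 = 0.012000 × 0.554 + 0.020 = 0.026648.
u_2 = 0.026648 × 0.554 + 0.020 = 0.034763.

Unemployment rate after two quarters ≈ 3.48%.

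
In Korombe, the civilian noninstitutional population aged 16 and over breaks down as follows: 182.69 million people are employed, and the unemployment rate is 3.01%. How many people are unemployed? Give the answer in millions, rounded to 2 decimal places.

About 5.67 million are unemployed.

Let U be the number unemployed. The labor force is E + U, and U/(E+U) = 0.0301.
So U = 0.0301 × 182.69 / (1 − 0.0301) = 5.4990 / 0.9699 ≈ 5.67 million.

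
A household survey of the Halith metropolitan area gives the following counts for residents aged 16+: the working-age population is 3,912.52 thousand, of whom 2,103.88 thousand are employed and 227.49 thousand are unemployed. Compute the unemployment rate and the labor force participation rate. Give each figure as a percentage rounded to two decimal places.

Labor force = employed + unemployed = 2,103.88 + 227.49 = 2,331.37 thousand.
Unemployment rate = 227.49 / 2,331.37 = 9.76%.
Labor force participation rate = 2,331.37 / 3,912.52 = 59.59%.

Unemployment rate ≈ 9.76%; labor force participation rate ≈ 59.59%.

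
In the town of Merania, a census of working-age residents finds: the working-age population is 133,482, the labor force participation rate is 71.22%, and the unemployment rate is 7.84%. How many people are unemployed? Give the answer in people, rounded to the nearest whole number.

About 7,453 are unemployed.

Labor force = 0.7122 × 133,482 = 95,066.
Unemployed = 0.0784 × 95,066 ≈ 7,453.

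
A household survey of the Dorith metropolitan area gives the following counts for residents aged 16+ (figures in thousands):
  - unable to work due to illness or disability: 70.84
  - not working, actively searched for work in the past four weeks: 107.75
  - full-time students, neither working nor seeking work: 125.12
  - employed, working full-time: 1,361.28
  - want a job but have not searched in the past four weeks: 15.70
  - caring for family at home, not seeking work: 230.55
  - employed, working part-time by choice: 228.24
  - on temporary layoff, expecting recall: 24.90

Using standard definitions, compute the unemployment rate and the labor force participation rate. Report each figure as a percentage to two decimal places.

Unemployment rate ≈ 7.70%; labor force participation rate ≈ 79.57%.

Employed = 1,361.28 + 228.24 = 1,589.52 thousand.
Unemployed = 107.75 + 24.90 = 132.65 thousand (jobless and actively searching, or on temporary layoff).
Labor force = 1,589.52 + 132.65 = 1,722.17 thousand.
Not in labor force = 70.84 + 125.12 + 15.70 + 230.55 = 442.21 thousand (those not working and not actively searching are outside the labor force — including those who want a job but have given up searching).
Civilian working-age population = 1,722.17 + 442.21 = 2,164.38 thousand.
Unemployment rate = 132.65 / 1,722.17 = 7.70%.
Labor force participation rate = 1,722.17 / 2,164.38 = 79.57%.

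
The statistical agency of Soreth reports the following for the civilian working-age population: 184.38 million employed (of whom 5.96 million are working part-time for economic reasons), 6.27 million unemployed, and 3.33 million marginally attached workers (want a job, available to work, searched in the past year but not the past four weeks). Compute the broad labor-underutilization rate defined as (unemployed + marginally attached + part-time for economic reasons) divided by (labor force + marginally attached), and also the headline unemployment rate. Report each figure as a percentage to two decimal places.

Broad underutilization rate ≈ 8.02%; headline unemployment rate ≈ 3.29%.

Labor force = 184.38 + 6.27 = 190.65 million.
Numerator = 6.27 + 3.33 + 5.96 = 15.56 million.
Denominator = 190.65 + 3.33 = 193.98 million.
Broad rate = 15.56 / 193.98 = 8.02%.
Headline unemployment rate = 6.27 / 190.65 = 3.29%.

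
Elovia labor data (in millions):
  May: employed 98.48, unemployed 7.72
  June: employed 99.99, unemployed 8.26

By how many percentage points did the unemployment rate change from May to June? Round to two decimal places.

May: labor force = 98.48 + 7.72 = 106.20; u = 7.72/106.20 = 7.27%.
June: labor force = 99.99 + 8.26 = 108.25; u = 8.26/108.25 = 7.63%.
Change = 7.63% − 7.27% = +0.36 pp.

The unemployment rate changed by +0.36 percentage points.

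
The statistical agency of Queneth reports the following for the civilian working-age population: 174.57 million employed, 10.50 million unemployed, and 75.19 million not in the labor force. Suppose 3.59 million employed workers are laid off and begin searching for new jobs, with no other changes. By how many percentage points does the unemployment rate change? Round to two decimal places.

The unemployment rate changes by +1.94 percentage points.

Initially, labor force = 174.57 + 10.50 = 185.07 million, so u = 10.50/185.07 = 5.67%.
After the change, employed falls and unemployed rises by 3.59; labor force unchanged → E = 170.98, U = 14.09, labor force = 185.07 million.
New unemployment rate = 14.09 / 185.07 = 7.61%.
Change = 7.61% − 5.67% = +1.94 percentage points.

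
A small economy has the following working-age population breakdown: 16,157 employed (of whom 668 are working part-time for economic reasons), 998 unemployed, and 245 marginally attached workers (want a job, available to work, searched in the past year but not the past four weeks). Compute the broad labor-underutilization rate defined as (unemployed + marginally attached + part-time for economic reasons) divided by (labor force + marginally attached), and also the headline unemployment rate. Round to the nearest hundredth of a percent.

Labor force = 16,157 + 998 = 17,155.
Numerator = 998 + 245 + 668 = 1,911.
Denominator = 17,155 + 245 = 17,400.
Broad rate = 1,911 / 17,400 = 10.98%.
Headline unemployment rate = 998 / 17,155 = 5.82%.

Broad underutilization rate ≈ 10.98%; headline unemployment rate ≈ 5.82%.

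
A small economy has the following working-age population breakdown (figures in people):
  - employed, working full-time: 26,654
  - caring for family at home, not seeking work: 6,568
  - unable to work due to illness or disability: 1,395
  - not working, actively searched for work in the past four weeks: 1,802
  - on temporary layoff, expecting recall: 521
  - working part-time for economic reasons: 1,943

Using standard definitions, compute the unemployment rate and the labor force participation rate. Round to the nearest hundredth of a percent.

Unemployment rate ≈ 7.51%; labor force participation rate ≈ 79.52%.

Employed = 26,654 + 1,943 = 28,597 (anyone who worked, including part-time for economic reasons, counts as employed).
Unemployed = 1,802 + 521 = 2,323 (jobless and actively searching, or on temporary layoff).
Labor force = 28,597 + 2,323 = 30,920.
Not in labor force = 6,568 + 1,395 = 7,963 (those not working and not actively searching are outside the labor force).
Civilian working-age population = 30,920 + 7,963 = 38,883.
Unemployment rate = 2,323 / 30,920 = 7.51%.
Labor force participation rate = 30,920 / 38,883 = 79.52%.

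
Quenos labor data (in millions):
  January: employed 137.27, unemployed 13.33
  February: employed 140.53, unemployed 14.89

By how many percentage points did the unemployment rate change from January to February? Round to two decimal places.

January: labor force = 137.27 + 13.33 = 150.60; u = 13.33/150.60 = 8.85%.
February: labor force = 140.53 + 14.89 = 155.42; u = 14.89/155.42 = 9.58%.
Change = 9.58% − 8.85% = +0.73 pp.

The unemployment rate changed by +0.73 percentage points.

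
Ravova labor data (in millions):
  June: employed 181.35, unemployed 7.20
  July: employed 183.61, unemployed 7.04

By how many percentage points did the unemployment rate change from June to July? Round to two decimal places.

The unemployment rate changed by −0.13 percentage points.

June: labor force = 181.35 + 7.20 = 188.55; u = 7.20/188.55 = 3.82%.
July: labor force = 183.61 + 7.04 = 190.65; u = 7.04/190.65 = 3.69%.
Change = 3.69% − 3.82% = −0.13 pp.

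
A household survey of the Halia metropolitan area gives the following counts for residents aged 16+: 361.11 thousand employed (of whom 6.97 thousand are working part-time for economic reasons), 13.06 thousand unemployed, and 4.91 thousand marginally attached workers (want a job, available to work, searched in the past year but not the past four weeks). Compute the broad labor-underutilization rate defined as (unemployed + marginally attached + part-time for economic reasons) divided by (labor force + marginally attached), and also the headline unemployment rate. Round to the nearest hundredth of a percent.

Labor force = 361.11 + 13.06 = 374.17 thousand.
Numerator = 13.06 + 4.91 + 6.97 = 24.94 thousand.
Denominator = 374.17 + 4.91 = 379.08 thousand.
Broad rate = 24.94 / 379.08 = 6.58%.
Headline unemployment rate = 13.06 / 374.17 = 3.49%.

Broad underutilization rate ≈ 6.58%; headline unemployment rate ≈ 3.49%.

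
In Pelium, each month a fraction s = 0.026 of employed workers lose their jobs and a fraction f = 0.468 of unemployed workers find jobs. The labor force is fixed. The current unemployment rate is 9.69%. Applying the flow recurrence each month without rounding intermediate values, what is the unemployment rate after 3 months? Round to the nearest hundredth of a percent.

Unemployment rate after three months ≈ 5.84%.

With a fixed labor force, u_{t+1} = u_t + s·(1−u_t) − f·u_t = u_t·(1−s−f) + s.
Here 1−s−f = 0.506 and s = 0.026.
u_1 = 0.096900 × 0.506 + 0.026 = 0.075031.
u_2 = 0.075031 × 0.506 + 0.026 = 0.063966.
u_3 = 0.063966 × 0.506 + 0.026 = 0.058367.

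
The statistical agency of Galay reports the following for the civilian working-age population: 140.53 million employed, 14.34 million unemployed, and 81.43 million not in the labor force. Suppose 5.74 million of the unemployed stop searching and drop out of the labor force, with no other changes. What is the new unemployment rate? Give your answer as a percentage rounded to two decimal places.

New unemployment rate ≈ 5.77%.

Initially, labor force = 140.53 + 14.34 = 154.87 million, so u = 14.34/154.87 = 9.26%.
After the change, unemployed and labor force both fall by 5.74 → E = 140.53, U = 8.60, labor force = 149.13 million.
New unemployment rate = 8.60 / 149.13 = 5.77%.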